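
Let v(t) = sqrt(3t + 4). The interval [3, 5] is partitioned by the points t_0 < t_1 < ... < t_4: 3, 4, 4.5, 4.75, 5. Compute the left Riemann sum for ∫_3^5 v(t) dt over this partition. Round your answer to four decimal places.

Subinterval widths: 1, 0.5, 0.25, 0.25.
Left endpoints: 3, 4, 4.5, 4.75.
v(3) ≈ 3.6056, v(4) ≈ 4.0000, v(4.5) ≈ 4.1833, v(4.75) ≈ 4.2720.
Sum = Σ Δt_i · v(t_i).
Sum ≈ 7.7194.

7.7194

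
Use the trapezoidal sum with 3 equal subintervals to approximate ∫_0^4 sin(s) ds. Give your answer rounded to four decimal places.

1.4011

Δs = (4 − 0)/3 = 4/3.
f(0) ≈ 0.0000, f(4/3) ≈ 0.9719, f(8/3) ≈ 0.4573, f(4) ≈ -0.7568.
T_3 = (Δs/2)·[f(s_0) + 2f(s_1) + 2f(s_2) + f(s_3)].
Sum ≈ 1.4011.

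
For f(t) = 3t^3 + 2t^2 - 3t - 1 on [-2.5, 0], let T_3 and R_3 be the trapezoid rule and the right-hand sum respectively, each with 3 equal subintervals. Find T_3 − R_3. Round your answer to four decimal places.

T_3 ≈ -14.681713.
R_3 ≈ -3.483796.
T_3 − R_3 ≈ -11.1979.

-11.1979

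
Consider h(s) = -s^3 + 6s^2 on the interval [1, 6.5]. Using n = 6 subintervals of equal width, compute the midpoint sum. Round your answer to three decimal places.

Δs = (6.5 − 1)/6 = 11/12.
Midpoints: 35/24, 2.375, 79/24, 101/24, 5.125, 145/24.
h(35/24) = 133525/13824, h(2.375) = 10469/512, h(79/24) = 405665/13824, h(101/24) = 438643/13824, h(5.125) = 11767/512, h(145/24) = -21025/13824.
Sum = Δs · [h(35/24) + h(2.375) + h(79/24) + ...].
Sum ≈ 103.256.

103.256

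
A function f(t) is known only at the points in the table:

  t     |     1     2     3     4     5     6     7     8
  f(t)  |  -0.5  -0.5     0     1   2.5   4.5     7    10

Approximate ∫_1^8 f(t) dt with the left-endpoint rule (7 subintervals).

14

Δt = 1.
Sum = 1·[(-0.5) + (-0.5) + 0 + 1 + 2.5 + 4.5 + 7] = 14.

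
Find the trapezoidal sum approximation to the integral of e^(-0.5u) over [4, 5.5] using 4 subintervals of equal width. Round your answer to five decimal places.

0.14323

Δu = (5.5 − 4)/4 = 0.375.
f(4) ≈ 0.13534, f(4.375) ≈ 0.11220, f(4.75) ≈ 0.09301, f(5.125) ≈ 0.07711, f(5.5) ≈ 0.06393.
T_4 = (Δu/2)·[f(u_0) + 2f(u_1) + 2f(u_2) + 2f(u_3) + f(u_4)].
Sum ≈ 0.14323.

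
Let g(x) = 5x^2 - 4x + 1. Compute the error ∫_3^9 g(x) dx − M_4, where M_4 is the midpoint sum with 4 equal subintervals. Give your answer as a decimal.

5.625

Exact integral: ∫_3^9 g(x) dx = 1032.
M_4 = 1026.375.
Error = 1032 − 1026.375 = 5.625.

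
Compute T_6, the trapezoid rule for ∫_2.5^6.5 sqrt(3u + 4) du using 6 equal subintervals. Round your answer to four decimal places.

Δu = (6.5 − 2.5)/6 = 2/3.
f(2.5) ≈ 3.3912, f(19/6) ≈ 3.6742, f(23/6) ≈ 3.9370, f(4.5) ≈ 4.1833, f(31/6) ≈ 4.4159, f(35/6) ≈ 4.6368, f(6.5) ≈ 4.8477.
T_6 = (Δu/2)·[f(u_0) + 2f(u_1) + ... + 2f(u_{5}) + f(u_6)].
Sum ≈ 16.6444.

16.6444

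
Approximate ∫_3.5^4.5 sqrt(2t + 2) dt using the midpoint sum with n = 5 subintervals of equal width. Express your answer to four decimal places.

3.1610

Δt = (4.5 − 3.5)/5 = 0.2.
Midpoints: 3.6, 3.8, 4, 4.2, 4.4.
f(3.6) ≈ 3.0332, f(3.8) ≈ 3.0984, f(4) ≈ 3.1623, f(4.2) ≈ 3.2249, f(4.4) ≈ 3.2863.
Sum = Δt · [f(3.6) + f(3.8) + f(4) + f(4.2) + f(4.4)].
Sum ≈ 3.1610.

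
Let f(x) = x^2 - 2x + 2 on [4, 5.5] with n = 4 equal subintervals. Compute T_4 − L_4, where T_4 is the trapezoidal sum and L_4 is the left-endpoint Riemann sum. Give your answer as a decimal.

T_4 = 22.91015625.
L_4 = 20.80078125.
T_4 − L_4 = 2.109375.

2.109375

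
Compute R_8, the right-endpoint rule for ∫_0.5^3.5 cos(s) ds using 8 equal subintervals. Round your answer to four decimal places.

Δs = (3.5 − 0.5)/8 = 0.375.
Right endpoints: 0.875, 1.25, 1.625, 2, 2.375, 2.75, 3.125, 3.5.
f(0.875) ≈ 0.6410, f(1.25) ≈ 0.3153, f(1.625) ≈ -0.0542, f(2) ≈ -0.4161, f(2.375) ≈ -0.7203, f(2.75) ≈ -0.9243, f(3.125) ≈ -0.9999, f(3.5) ≈ -0.9365.
Sum = Δs · [f(0.875) + f(1.25) + f(1.625) + ...].
Sum ≈ -1.1606.

-1.1606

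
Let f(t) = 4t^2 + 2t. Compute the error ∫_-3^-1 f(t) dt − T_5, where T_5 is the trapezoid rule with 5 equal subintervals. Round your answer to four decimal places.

-0.2133

Exact integral: ∫_-3^-1 f(t) dt ≈ 26.666667.
T_5 = 26.88.
Error ≈ 26.666667 − 26.88 ≈ -0.2133.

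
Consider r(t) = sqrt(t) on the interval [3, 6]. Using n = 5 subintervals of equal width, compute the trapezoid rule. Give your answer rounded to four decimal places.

Δt = (6 − 3)/5 = 0.6.
r(3) ≈ 1.7321, r(3.6) ≈ 1.8974, r(4.2) ≈ 2.0494, r(4.8) ≈ 2.1909, r(5.4) ≈ 2.3238, r(6) ≈ 2.4495.
T_5 = (Δt/2)·[r(t_0) + 2r(t_1) + ... + 2r(t_{4}) + r(t_5)].
Sum ≈ 6.3313.

6.3313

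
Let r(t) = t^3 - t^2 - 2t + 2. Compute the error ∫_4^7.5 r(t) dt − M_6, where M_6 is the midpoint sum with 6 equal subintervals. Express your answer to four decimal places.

Exact integral: ∫_4^7.5 r(t) dt ≈ 574.473958.
M_6 ≈ 572.861183.
Error ≈ 574.473958 − 572.861183 ≈ 1.6128.

1.6128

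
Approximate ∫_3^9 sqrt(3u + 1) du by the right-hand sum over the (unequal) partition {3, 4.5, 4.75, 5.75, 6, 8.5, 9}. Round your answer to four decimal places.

Subinterval widths: 1.5, 0.25, 1, 0.25, 2.5, 0.5.
Right endpoints: 4.5, 4.75, 5.75, 6, 8.5, 9.
f(4.5) ≈ 3.8079, f(4.75) ≈ 3.9051, f(5.75) ≈ 4.2720, f(6) ≈ 4.3589, f(8.5) ≈ 5.1478, f(9) ≈ 5.2915.
Sum = Σ Δu_i · f(u_i).
Sum ≈ 27.5651.

27.5651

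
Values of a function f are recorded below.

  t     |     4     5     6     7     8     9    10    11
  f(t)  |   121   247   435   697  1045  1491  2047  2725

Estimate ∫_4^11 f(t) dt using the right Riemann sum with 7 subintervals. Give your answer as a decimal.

Δt = 1.
Sum = 1·[247 + 435 + 697 + 1045 + 1491 + 2047 + 2725] = 8687.

8687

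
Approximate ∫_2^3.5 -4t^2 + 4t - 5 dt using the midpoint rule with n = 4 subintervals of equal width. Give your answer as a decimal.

Δt = (3.5 − 2)/4 = 0.375.
Midpoints: 2.1875, 2.5625, 2.9375, 3.3125.
f(2.1875) = -15.390625, f(2.5625) = -21.015625, f(2.9375) = -27.765625, f(3.3125) = -35.640625.
Sum = Δt · [f(2.1875) + f(2.5625) + f(2.9375) + f(3.3125)].
Sum = -37.4296875.

-37.4296875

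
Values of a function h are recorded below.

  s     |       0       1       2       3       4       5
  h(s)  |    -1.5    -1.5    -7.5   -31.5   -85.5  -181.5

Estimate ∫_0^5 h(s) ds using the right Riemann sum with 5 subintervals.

-307.5

Δs = 1.
Sum = 1·[(-1.5) + (-7.5) + (-31.5) + (-85.5) + (-181.5)] = -307.5.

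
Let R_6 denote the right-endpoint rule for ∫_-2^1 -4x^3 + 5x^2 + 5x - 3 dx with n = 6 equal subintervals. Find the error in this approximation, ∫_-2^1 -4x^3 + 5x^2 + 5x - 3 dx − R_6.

7.625

Exact integral: ∫_-2^1 f(x) dx = 13.5.
R_6 = 5.875.
Error = 13.5 − 5.875 = 7.625.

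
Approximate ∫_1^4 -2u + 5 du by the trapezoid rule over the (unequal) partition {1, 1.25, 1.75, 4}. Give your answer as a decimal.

0

Subinterval widths: 0.25, 0.5, 2.25.
f(1) = 3, f(1.25) = 2.5, f(1.75) = 1.5, f(4) = -3.
On each subinterval the trapezoid contributes (Δu_i/2)·[f(u_{i-1}) + f(u_i)].
Sum = 0.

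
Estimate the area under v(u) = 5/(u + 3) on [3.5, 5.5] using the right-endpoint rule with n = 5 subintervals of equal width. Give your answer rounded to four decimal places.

1.3058

Δu = (5.5 − 3.5)/5 = 0.4.
Right endpoints: 3.9, 4.3, 4.7, 5.1, 5.5.
v(3.9) = 50/69, v(4.3) = 50/73, v(4.7) = 50/77, v(5.1) = 50/81, v(5.5) = 10/17.
Sum = Δu · [v(3.9) + v(4.3) + v(4.7) + v(5.1) + v(5.5)].
Sum ≈ 1.3058.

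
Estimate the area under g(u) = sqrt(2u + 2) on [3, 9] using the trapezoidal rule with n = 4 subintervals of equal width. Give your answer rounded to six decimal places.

22.247504

Δu = (9 − 3)/4 = 1.5.
g(3) ≈ 2.828427, g(4.5) ≈ 3.316625, g(6) ≈ 3.741657, g(7.5) ≈ 4.123106, g(9) ≈ 4.472136.
T_4 = (Δu/2)·[g(u_0) + 2g(u_1) + 2g(u_2) + 2g(u_3) + g(u_4)].
Sum ≈ 22.247504.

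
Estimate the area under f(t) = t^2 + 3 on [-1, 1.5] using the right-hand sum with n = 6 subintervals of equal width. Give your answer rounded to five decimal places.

Δt = (1.5 − (-1))/6 = 5/12.
Right endpoints: -7/12, -1/6, 0.25, 2/3, 13/12, 1.5.
f(-7/12) = 481/144, f(-1/6) = 109/36, f(0.25) = 3.0625, f(2/3) = 31/9, f(13/12) = 601/144, f(1.5) = 5.25.
Sum = Δt · [f(-7/12) + f(-1/6) + f(0.25) + ...].
Sum ≈ 9.29109.

9.29109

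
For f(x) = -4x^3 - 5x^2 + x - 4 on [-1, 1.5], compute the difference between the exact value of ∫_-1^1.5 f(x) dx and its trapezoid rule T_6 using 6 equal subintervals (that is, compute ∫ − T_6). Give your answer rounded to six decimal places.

Exact integral: ∫_-1^1.5 f(x) dx ≈ -20.72916667.
T_6 ≈ -21.30787037.
Error ≈ -20.72916667 − (-21.30787037) ≈ 0.578704.

0.578704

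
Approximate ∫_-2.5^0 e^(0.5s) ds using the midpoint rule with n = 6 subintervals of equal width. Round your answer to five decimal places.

Δs = (0 − (-2.5))/6 = 5/12.
Midpoints: -55/24, -1.875, -35/24, -25/24, -0.625, -5/24.
f(-55/24) ≈ 0.31796, f(-1.875) ≈ 0.39161, f(-35/24) ≈ 0.48231, f(-25/24) ≈ 0.59403, f(-0.625) ≈ 0.73162, f(-5/24) ≈ 0.90108.
Sum = Δs · [f(-55/24) + f(-1.875) + f(-35/24) + ...].
Sum ≈ 1.42441.

1.42441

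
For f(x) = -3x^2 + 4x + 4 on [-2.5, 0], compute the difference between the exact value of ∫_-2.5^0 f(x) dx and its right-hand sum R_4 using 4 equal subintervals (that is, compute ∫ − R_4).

Exact integral: ∫_-2.5^0 f(x) dx = -18.125.
R_4 = -9.62890625.
Error = -18.125 − (-9.62890625) = -8.49609375.

-8.49609375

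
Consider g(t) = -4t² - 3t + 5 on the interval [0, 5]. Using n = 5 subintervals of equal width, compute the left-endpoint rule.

Δt = (5 − 0)/5 = 1.
Left endpoints: 0, 1, 2, 3, 4.
g(0) = 5, g(1) = -2, g(2) = -17, g(3) = -40, g(4) = -71.
Sum = Δt · [g(0) + g(1) + g(2) + g(3) + g(4)].
Sum = -125.

-125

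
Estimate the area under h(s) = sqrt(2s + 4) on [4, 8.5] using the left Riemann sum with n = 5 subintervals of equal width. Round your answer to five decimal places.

17.71356

Δs = (8.5 − 4)/5 = 0.9.
Left endpoints: 4, 4.9, 5.8, 6.7, 7.6.
h(4) ≈ 3.46410, h(4.9) ≈ 3.71484, h(5.8) ≈ 3.94968, h(6.7) ≈ 4.17133, h(7.6) ≈ 4.38178.
Sum = Δs · [h(4) + h(4.9) + h(5.8) + h(6.7) + h(7.6)].
Sum ≈ 17.71356.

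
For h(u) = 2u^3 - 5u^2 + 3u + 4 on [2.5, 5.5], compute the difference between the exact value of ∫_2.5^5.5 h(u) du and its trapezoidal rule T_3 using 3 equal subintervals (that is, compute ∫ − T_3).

-9.5

Exact integral: ∫_2.5^5.5 h(u) du = 234.75.
T_3 = 244.25.
Error = 234.75 − 244.25 = -9.5.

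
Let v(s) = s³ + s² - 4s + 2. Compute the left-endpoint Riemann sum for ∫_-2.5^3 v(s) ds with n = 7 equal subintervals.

Δs = (3 − (-2.5))/7 = 11/14.
Left endpoints: -2.5, -12/7, -13/14, -1/7, 9/14, 10/7, 31/14.
v(-2.5) = 2.625, v(-12/7) = 2318/343, v(-13/14) = 15849/2744, v(-1/7) = 888/343, v(9/14) = 295/2744, v(10/7) = 426/343, v(31/14) = 24429/2744.
Sum = Δs · [v(-2.5) + v(-12/7) + v(-13/14) + ...].
Sum = 22.

22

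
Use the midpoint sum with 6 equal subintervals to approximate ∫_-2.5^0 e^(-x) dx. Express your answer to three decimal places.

11.102

Δx = (0 − (-2.5))/6 = 5/12.
Midpoints: -55/24, -1.875, -35/24, -25/24, -0.625, -5/24.
f(-55/24) ≈ 9.891, f(-1.875) ≈ 6.521, f(-35/24) ≈ 4.299, f(-25/24) ≈ 2.834, f(-0.625) ≈ 1.868, f(-5/24) ≈ 1.232.
Sum = Δx · [f(-55/24) + f(-1.875) + f(-35/24) + ...].
Sum ≈ 11.102.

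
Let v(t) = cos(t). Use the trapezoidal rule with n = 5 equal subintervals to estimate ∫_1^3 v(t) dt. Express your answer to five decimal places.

Δt = (3 − 1)/5 = 0.4.
v(1) ≈ 0.54030, v(1.4) ≈ 0.16997, v(1.8) ≈ -0.22720, v(2.2) ≈ -0.58850, v(2.6) ≈ -0.85689, v(3) ≈ -0.98999.
T_5 = (Δt/2)·[v(t_0) + 2v(t_1) + ... + 2v(t_{4}) + v(t_5)].
Sum ≈ -0.69099.

-0.69099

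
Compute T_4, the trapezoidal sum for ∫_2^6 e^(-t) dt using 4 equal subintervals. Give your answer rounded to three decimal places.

0.144

Δt = (6 − 2)/4 = 1.
f(2) ≈ 0.135, f(3) ≈ 0.050, f(4) ≈ 0.018, f(5) ≈ 0.007, f(6) ≈ 0.002.
T_4 = (Δt/2)·[f(t_0) + 2f(t_1) + 2f(t_2) + 2f(t_3) + f(t_4)].
Sum ≈ 0.144.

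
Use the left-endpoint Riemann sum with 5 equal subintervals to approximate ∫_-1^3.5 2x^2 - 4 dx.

Δx = (3.5 − (-1))/5 = 0.9.
Left endpoints: -1, -0.1, 0.8, 1.7, 2.6.
f(-1) = -2, f(-0.1) = -3.98, f(0.8) = -2.72, f(1.7) = 1.78, f(2.6) = 9.52.
Sum = Δx · [f(-1) + f(-0.1) + f(0.8) + f(1.7) + f(2.6)].
Sum = 2.34.

2.34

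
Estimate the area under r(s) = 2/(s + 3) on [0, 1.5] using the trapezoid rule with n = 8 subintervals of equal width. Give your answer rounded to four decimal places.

0.8113

Δs = (1.5 − 0)/8 = 0.1875.
r(0) = 2/3, r(0.1875) = 32/51, r(0.375) = 16/27, r(0.5625) = 32/57, r(0.75) = 8/15, r(0.9375) = 32/63, r(1.125) = 16/33, r(1.3125) = 32/69, r(1.5) = 4/9.
T_8 = (Δs/2)·[r(s_0) + 2r(s_1) + ... + 2r(s_{7}) + r(s_8)].
Sum ≈ 0.8113.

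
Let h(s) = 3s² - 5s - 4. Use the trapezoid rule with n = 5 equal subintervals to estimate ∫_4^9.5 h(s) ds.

Δs = (9.5 − 4)/5 = 1.1.
h(4) = 24, h(5.1) = 48.53, h(6.2) = 80.32, h(7.3) = 119.37, h(8.4) = 165.68, h(9.5) = 219.25.
T_5 = (Δs/2)·[h(s_0) + 2h(s_1) + ... + 2h(s_{4}) + h(s_5)].
Sum = 589.0775.

589.0775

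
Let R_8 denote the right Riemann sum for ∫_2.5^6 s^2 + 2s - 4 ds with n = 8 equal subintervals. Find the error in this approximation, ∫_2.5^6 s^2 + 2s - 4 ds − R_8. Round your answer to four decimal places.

-8.1507

Exact integral: ∫_2.5^6 f(s) ds ≈ 82.541667.
R_8 ≈ 90.692383.
Error ≈ 82.541667 − 90.692383 ≈ -8.1507.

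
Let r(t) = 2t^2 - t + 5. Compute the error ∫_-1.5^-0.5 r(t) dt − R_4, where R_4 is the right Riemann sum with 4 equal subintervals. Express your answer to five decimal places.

Exact integral: ∫_-1.5^-0.5 r(t) dt ≈ 8.1666667.
R_4 = 7.5625.
Error ≈ 8.1666667 − 7.5625 ≈ 0.60417.

0.60417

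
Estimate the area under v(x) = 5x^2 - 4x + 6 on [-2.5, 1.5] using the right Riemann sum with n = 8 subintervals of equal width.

55.5

Δx = (1.5 − (-2.5))/8 = 0.5.
Right endpoints: -2, -1.5, -1, -0.5, 0, 0.5, 1, 1.5.
v(-2) = 34, v(-1.5) = 23.25, v(-1) = 15, v(-0.5) = 9.25, v(0) = 6, v(0.5) = 5.25, v(1) = 7, v(1.5) = 11.25.
Sum = Δx · [v(-2) + v(-1.5) + v(-1) + ...].
Sum = 55.5.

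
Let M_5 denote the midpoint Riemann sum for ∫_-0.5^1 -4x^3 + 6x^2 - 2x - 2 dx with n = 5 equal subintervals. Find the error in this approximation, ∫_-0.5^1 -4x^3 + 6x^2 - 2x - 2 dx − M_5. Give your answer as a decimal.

0.03375

Exact integral: ∫_-0.5^1 f(x) dx = -2.4375.
M_5 = -2.47125.
Error = -2.4375 − (-2.47125) = 0.03375.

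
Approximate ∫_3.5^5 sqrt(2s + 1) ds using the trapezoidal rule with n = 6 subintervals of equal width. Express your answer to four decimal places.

4.6182

Δs = (5 − 3.5)/6 = 0.25.
f(3.5) ≈ 2.8284, f(3.75) ≈ 2.9155, f(4) ≈ 3.0000, f(4.25) ≈ 3.0822, f(4.5) ≈ 3.1623, f(4.75) ≈ 3.2404, f(5) ≈ 3.3166.
T_6 = (Δs/2)·[f(s_0) + 2f(s_1) + ... + 2f(s_{5}) + f(s_6)].
Sum ≈ 4.6182.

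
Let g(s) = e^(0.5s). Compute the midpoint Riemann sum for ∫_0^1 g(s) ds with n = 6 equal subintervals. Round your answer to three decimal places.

Δs = (1 − 0)/6 = 1/6.
Midpoints: 1/12, 0.25, 5/12, 7/12, 0.75, 11/12.
g(1/12) ≈ 1.043, g(0.25) ≈ 1.133, g(5/12) ≈ 1.232, g(7/12) ≈ 1.339, g(0.75) ≈ 1.455, g(11/12) ≈ 1.581.
Sum = Δs · [g(1/12) + g(0.25) + g(5/12) + ...].
Sum ≈ 1.297.

1.297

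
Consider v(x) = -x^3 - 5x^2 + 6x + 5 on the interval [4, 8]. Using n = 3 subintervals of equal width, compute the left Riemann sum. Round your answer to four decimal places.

Δx = (8 − 4)/3 = 4/3.
Left endpoints: 4, 16/3, 20/3.
v(4) = -115, v(16/3) = -6937/27, v(20/3) = -12785/27.
Sum = Δx · [v(4) + v(16/3) + v(20/3)].
Sum ≈ -1127.2593.

-1127.2593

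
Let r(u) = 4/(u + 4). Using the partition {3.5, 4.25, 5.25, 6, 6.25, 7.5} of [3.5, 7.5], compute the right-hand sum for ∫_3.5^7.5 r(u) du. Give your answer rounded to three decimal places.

1.628

Subinterval widths: 0.75, 1, 0.75, 0.25, 1.25.
Right endpoints: 4.25, 5.25, 6, 6.25, 7.5.
r(4.25) = 16/33, r(5.25) = 16/37, r(6) = 0.4, r(6.25) = 16/41, r(7.5) = 8/23.
Sum = Σ Δu_i · r(u_i).
Sum ≈ 1.628.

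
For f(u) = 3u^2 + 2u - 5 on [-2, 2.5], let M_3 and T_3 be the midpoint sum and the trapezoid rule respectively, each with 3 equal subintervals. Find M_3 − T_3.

M_3 = 0.84375.
T_3 = 8.4375.
M_3 − T_3 = -7.59375.

-7.59375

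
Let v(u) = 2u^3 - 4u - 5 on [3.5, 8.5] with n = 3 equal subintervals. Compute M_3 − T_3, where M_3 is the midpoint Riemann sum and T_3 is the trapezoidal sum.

M_3 ≈ 2348.333333.
T_3 ≈ 2473.333333.
M_3 − T_3 = -125.

-125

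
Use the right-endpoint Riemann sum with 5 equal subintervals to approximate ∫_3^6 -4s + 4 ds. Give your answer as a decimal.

Δs = (6 − 3)/5 = 0.6.
Right endpoints: 3.6, 4.2, 4.8, 5.4, 6.
f(3.6) = -10.4, f(4.2) = -12.8, f(4.8) = -15.2, f(5.4) = -17.6, f(6) = -20.
Sum = Δs · [f(3.6) + f(4.2) + f(4.8) + f(5.4) + f(6)].
Sum = -45.6.

-45.6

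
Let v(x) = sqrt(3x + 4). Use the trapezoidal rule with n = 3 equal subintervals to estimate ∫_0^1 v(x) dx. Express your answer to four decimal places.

Δx = (1 − 0)/3 = 1/3.
v(0) ≈ 2.0000, v(1/3) ≈ 2.2361, v(2/3) ≈ 2.4495, v(1) ≈ 2.6458.
T_3 = (Δx/2)·[v(x_0) + 2v(x_1) + 2v(x_2) + v(x_3)].
Sum ≈ 2.3361.

2.3361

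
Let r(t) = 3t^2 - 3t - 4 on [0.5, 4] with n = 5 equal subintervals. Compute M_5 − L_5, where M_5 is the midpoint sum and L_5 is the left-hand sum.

11.57625

M_5 = 25.82125.
L_5 = 14.245.
M_5 − L_5 = 11.57625.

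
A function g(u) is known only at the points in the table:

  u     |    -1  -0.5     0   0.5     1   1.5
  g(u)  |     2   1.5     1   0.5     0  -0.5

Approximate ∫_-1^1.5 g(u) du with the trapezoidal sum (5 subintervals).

1.875

Δu = 0.5.
T_5 = (0.5/2)·[2 + 2·1.5 + 2·1 + 2·0.5 + 2·0 + (-0.5)] = 1.875.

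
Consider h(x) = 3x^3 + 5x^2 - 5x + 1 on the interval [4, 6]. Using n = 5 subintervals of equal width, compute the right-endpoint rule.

Δx = (6 − 4)/5 = 0.4.
Right endpoints: 4.4, 4.8, 5.2, 5.6, 6.
h(4.4) = 331.352, h(4.8) = 423.976, h(5.2) = 532.024, h(5.6) = 656.648, h(6) = 799.
Sum = Δx · [h(4.4) + h(4.8) + h(5.2) + h(5.6) + h(6)].
Sum = 1097.2.

1097.2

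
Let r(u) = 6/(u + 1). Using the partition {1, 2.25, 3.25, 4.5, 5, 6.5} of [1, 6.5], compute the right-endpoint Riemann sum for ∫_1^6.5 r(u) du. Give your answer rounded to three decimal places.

Subinterval widths: 1.25, 1, 1.25, 0.5, 1.5.
Right endpoints: 2.25, 3.25, 4.5, 5, 6.5.
r(2.25) = 24/13, r(3.25) = 24/17, r(4.5) = 12/11, r(5) = 1, r(6.5) = 0.8.
Sum = Σ Δu_i · r(u_i).
Sum ≈ 6.783.

6.783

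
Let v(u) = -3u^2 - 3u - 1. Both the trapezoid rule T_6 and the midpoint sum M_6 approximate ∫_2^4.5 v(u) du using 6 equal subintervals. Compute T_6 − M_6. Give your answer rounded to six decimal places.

-0.325521

T_6 ≈ -110.21701389.
M_6 ≈ -109.89149306.
T_6 − M_6 ≈ -0.325521.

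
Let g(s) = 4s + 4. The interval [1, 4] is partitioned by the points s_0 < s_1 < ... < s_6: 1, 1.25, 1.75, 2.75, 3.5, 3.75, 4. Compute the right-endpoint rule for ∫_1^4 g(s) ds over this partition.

46

Subinterval widths: 0.25, 0.5, 1, 0.75, 0.25, 0.25.
Right endpoints: 1.25, 1.75, 2.75, 3.5, 3.75, 4.
g(1.25) = 9, g(1.75) = 11, g(2.75) = 15, g(3.5) = 18, g(3.75) = 19, g(4) = 20.
Sum = Σ Δs_i · g(s_i).
Sum = 46.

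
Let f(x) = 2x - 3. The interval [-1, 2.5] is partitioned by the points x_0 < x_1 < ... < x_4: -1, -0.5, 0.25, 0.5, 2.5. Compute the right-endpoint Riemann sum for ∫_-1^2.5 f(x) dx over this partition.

Subinterval widths: 0.5, 0.75, 0.25, 2.
Right endpoints: -0.5, 0.25, 0.5, 2.5.
f(-0.5) = -4, f(0.25) = -2.5, f(0.5) = -2, f(2.5) = 2.
Sum = Σ Δx_i · f(x_i).
Sum = -0.375.

-0.375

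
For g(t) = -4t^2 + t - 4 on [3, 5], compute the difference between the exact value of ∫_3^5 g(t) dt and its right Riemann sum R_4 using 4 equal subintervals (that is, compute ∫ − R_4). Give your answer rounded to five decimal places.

15.83333

Exact integral: ∫_3^5 g(t) dt ≈ -130.6666667.
R_4 = -146.5.
Error ≈ -130.6666667 − (-146.5) ≈ 15.83333.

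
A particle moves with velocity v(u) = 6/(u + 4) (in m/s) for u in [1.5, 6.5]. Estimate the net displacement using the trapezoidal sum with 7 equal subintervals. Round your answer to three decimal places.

3.886

Δu = (6.5 − 1.5)/7 = 5/7.
v(1.5) = 12/11, v(31/14) = 28/29, v(41/14) = 84/97, v(51/14) = 84/107, v(61/14) = 28/39, v(71/14) = 84/127, v(81/14) = 84/137, v(6.5) = 4/7.
T_7 = (Δu/2)·[v(u_0) + 2v(u_1) + ... + 2v(u_{6}) + v(u_7)].
Sum ≈ 3.886.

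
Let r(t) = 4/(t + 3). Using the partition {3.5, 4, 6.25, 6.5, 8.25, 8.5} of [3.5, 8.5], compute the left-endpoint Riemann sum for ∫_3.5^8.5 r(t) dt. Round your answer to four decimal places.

Subinterval widths: 0.5, 2.25, 0.25, 1.75, 0.25.
Left endpoints: 3.5, 4, 6.25, 6.5, 8.25.
r(3.5) = 8/13, r(4) = 4/7, r(6.25) = 16/37, r(6.5) = 8/19, r(8.25) = 16/45.
Sum = Σ Δt_i · r(t_i).
Sum ≈ 2.5272.

2.5272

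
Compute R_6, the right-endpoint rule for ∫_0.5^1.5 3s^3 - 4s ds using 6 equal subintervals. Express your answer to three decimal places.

Δs = (1.5 − 0.5)/6 = 1/6.
Right endpoints: 2/3, 5/6, 1, 7/6, 4/3, 1.5.
f(2/3) = -16/9, f(5/6) = -115/72, f(1) = -1, f(7/6) = 7/72, f(4/3) = 16/9, f(1.5) = 4.125.
Sum = Δs · [f(2/3) + f(5/6) + f(1) + ...].
Sum ≈ 0.271.

0.271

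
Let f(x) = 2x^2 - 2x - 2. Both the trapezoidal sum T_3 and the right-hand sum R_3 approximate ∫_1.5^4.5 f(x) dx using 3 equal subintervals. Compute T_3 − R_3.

T_3 = 35.5.
R_3 = 50.5.
T_3 − R_3 = -15.

-15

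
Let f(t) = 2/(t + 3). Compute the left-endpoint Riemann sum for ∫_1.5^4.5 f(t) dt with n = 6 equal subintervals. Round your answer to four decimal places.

Δt = (4.5 − 1.5)/6 = 0.5.
Left endpoints: 1.5, 2, 2.5, 3, 3.5, 4.
f(1.5) = 4/9, f(2) = 0.4, f(2.5) = 4/11, f(3) = 1/3, f(3.5) = 4/13, f(4) = 2/7.
Sum = Δt · [f(1.5) + f(2) + f(2.5) + ...].
Sum ≈ 1.0674.

1.0674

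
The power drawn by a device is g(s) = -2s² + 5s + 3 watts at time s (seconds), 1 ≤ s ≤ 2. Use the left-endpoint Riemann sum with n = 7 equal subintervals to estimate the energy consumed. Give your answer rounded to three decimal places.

Δs = (2 − 1)/7 = 1/7.
Left endpoints: 1, 8/7, 9/7, 10/7, 11/7, 12/7, 13/7.
g(1) = 6, g(8/7) = 299/49, g(9/7) = 300/49, g(10/7) = 297/49, g(11/7) = 290/49, g(12/7) = 279/49, g(13/7) = 264/49.
Sum = Δs · [g(1) + g(8/7) + g(9/7) + ...].
Sum ≈ 5.898.

5.898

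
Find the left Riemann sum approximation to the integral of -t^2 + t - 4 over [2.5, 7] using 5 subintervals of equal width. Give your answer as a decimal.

-89.145

Δt = (7 − 2.5)/5 = 0.9.
Left endpoints: 2.5, 3.4, 4.3, 5.2, 6.1.
f(2.5) = -7.75, f(3.4) = -12.16, f(4.3) = -18.19, f(5.2) = -25.84, f(6.1) = -35.11.
Sum = Δt · [f(2.5) + f(3.4) + f(4.3) + f(5.2) + f(6.1)].
Sum = -89.145.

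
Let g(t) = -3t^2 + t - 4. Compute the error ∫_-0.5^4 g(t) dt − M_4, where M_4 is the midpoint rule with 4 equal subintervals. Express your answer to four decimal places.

Exact integral: ∫_-0.5^4 g(t) dt = -74.25.
M_4 ≈ -72.826172.
Error ≈ -74.25 − (-72.826172) ≈ -1.4238.

-1.4238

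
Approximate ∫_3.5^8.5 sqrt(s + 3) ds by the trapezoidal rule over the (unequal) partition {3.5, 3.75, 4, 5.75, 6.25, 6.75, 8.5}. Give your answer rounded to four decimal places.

14.9425

Subinterval widths: 0.25, 0.25, 1.75, 0.5, 0.5, 1.75.
f(3.5) ≈ 2.5495, f(3.75) ≈ 2.5981, f(4) ≈ 2.6458, f(5.75) ≈ 2.9580, f(6.25) ≈ 3.0414, f(6.75) ≈ 3.1225, f(8.5) ≈ 3.3912.
On each subinterval the trapezoid contributes (Δs_i/2)·[f(s_{i-1}) + f(s_i)].
Sum ≈ 14.9425.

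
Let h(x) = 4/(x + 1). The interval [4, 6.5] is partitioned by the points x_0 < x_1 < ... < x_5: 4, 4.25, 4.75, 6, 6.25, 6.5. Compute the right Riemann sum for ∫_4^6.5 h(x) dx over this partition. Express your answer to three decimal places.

Subinterval widths: 0.25, 0.5, 1.25, 0.25, 0.25.
Right endpoints: 4.25, 4.75, 6, 6.25, 6.5.
h(4.25) = 16/21, h(4.75) = 16/23, h(6) = 4/7, h(6.25) = 16/29, h(6.5) = 8/15.
Sum = Σ Δx_i · h(x_i).
Sum ≈ 1.524.

1.524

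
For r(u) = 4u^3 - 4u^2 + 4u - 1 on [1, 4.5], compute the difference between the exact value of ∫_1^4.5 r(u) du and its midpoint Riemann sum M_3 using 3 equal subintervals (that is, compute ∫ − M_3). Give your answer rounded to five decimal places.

11.51273

Exact integral: ∫_1^4.5 r(u) du ≈ 323.8958333.
M_3 ≈ 312.3831019.
Error ≈ 323.8958333 − 312.3831019 ≈ 11.51273.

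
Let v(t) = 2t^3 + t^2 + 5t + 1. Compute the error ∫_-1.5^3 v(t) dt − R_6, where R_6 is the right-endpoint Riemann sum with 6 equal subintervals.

-36.0703125

Exact integral: ∫_-1.5^3 v(t) dt = 69.46875.
R_6 = 105.5390625.
Error = 69.46875 − 105.5390625 = -36.0703125.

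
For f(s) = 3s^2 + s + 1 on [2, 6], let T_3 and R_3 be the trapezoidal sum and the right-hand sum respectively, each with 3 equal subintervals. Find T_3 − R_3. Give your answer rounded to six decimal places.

T_3 ≈ 231.55555556.
R_3 ≈ 298.22222222.
T_3 − R_3 ≈ -66.666667.

-66.666667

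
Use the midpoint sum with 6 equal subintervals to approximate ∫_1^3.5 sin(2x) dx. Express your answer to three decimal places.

-0.602

Δx = (3.5 − 1)/6 = 5/12.
Midpoints: 29/24, 1.625, 49/24, 59/24, 2.875, 79/24.
f(29/24) ≈ 0.663, f(1.625) ≈ -0.108, f(49/24) ≈ -0.809, f(59/24) ≈ -0.979, f(2.875) ≈ -0.508, f(79/24) ≈ 0.296.
Sum = Δx · [f(29/24) + f(1.625) + f(49/24) + ...].
Sum ≈ -0.602.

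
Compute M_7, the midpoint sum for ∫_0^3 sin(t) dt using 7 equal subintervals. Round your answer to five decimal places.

Δt = (3 − 0)/7 = 3/7.
Midpoints: 3/14, 9/14, 15/14, 1.5, 27/14, 33/14, 39/14.
f(3/14) ≈ 0.21265, f(9/14) ≈ 0.59948, f(15/14) ≈ 0.87789, f(1.5) ≈ 0.99749, f(27/14) ≈ 0.93668, f(33/14) ≈ 0.70644, f(39/14) ≈ 0.34841.
Sum = Δt · [f(3/14) + f(9/14) + f(15/14) + ...].
Sum ≈ 2.00530.

2.00530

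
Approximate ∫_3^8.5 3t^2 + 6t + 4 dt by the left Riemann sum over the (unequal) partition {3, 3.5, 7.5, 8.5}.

Subinterval widths: 0.5, 4, 1.
Left endpoints: 3, 3.5, 7.5.
f(3) = 49, f(3.5) = 61.75, f(7.5) = 217.75.
Sum = Σ Δt_i · f(t_i).
Sum = 489.25.

489.25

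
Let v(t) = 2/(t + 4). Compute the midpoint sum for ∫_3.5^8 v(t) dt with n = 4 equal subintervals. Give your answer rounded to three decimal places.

0.939

Δt = (8 − 3.5)/4 = 1.125.
Midpoints: 4.0625, 5.1875, 6.3125, 7.4375.
v(4.0625) = 32/129, v(5.1875) = 32/147, v(6.3125) = 32/165, v(7.4375) = 32/183.
Sum = Δt · [v(4.0625) + v(5.1875) + v(6.3125) + v(7.4375)].
Sum ≈ 0.939.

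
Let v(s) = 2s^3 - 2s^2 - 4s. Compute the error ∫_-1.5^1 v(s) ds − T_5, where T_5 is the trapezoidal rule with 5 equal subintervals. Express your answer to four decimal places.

Exact integral: ∫_-1.5^1 v(s) ds ≈ -2.447917.
T_5 = -2.8125.
Error ≈ -2.447917 − (-2.8125) ≈ 0.3646.

0.3646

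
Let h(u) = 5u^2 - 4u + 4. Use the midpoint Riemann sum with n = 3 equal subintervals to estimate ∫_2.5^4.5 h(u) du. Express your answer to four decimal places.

Δu = (4.5 − 2.5)/3 = 2/3.
Midpoints: 17/6, 3.5, 25/6.
h(17/6) = 1181/36, h(3.5) = 51.25, h(25/6) = 2669/36.
Sum = Δu · [h(17/6) + h(3.5) + h(25/6)].
Sum ≈ 105.4630.

105.4630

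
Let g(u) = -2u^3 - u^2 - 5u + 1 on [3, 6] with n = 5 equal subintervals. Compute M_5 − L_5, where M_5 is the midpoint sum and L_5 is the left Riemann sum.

-118.44

M_5 = -732.48.
L_5 = -614.04.
M_5 − L_5 = -118.44.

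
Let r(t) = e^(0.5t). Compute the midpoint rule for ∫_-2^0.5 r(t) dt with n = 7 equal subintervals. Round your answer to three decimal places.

Δt = (0.5 − (-2))/7 = 5/14.
Midpoints: -51/28, -41/28, -31/28, -0.75, -11/28, -1/28, 9/28.
r(-51/28) ≈ 0.402, r(-41/28) ≈ 0.481, r(-31/28) ≈ 0.575, r(-0.75) ≈ 0.687, r(-11/28) ≈ 0.822, r(-1/28) ≈ 0.982, r(9/28) ≈ 1.174.
Sum = Δt · [r(-51/28) + r(-41/28) + r(-31/28) + ...].
Sum ≈ 1.830.

1.830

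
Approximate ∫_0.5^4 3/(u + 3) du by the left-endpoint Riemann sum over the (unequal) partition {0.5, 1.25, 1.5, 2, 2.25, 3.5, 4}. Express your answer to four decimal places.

2.2477

Subinterval widths: 0.75, 0.25, 0.5, 0.25, 1.25, 0.5.
Left endpoints: 0.5, 1.25, 1.5, 2, 2.25, 3.5.
f(0.5) = 6/7, f(1.25) = 12/17, f(1.5) = 2/3, f(2) = 0.6, f(2.25) = 4/7, f(3.5) = 6/13.
Sum = Σ Δu_i · f(u_i).
Sum ≈ 2.2477.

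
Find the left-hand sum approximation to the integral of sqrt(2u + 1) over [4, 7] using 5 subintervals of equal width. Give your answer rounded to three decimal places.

Δu = (7 − 4)/5 = 0.6.
Left endpoints: 4, 4.6, 5.2, 5.8, 6.4.
f(4) ≈ 3.000, f(4.6) ≈ 3.194, f(5.2) ≈ 3.376, f(5.8) ≈ 3.550, f(6.4) ≈ 3.715.
Sum = Δu · [f(4) + f(4.6) + f(5.2) + f(5.8) + f(6.4)].
Sum ≈ 10.101.

10.101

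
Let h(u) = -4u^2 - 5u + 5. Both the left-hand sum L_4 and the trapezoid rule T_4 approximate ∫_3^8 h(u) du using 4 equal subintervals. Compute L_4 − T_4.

L_4 = -611.25.
T_4 = -764.375.
L_4 − T_4 = 153.125.

153.125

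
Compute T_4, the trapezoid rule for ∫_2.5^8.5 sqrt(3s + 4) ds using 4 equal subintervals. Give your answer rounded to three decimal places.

Δs = (8.5 − 2.5)/4 = 1.5.
f(2.5) ≈ 3.391, f(4) ≈ 4.000, f(5.5) ≈ 4.528, f(7) ≈ 5.000, f(8.5) ≈ 5.431.
T_4 = (Δs/2)·[f(s_0) + 2f(s_1) + 2f(s_2) + 2f(s_3) + f(s_4)].
Sum ≈ 26.908.

26.908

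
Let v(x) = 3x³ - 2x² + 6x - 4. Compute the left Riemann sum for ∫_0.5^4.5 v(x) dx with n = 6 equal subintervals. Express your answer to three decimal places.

211.241

Δx = (4.5 − 0.5)/6 = 2/3.
Left endpoints: 0.5, 7/6, 11/6, 2.5, 19/6, 23/6.
v(0.5) = -1.125, v(7/6) = 121/24, v(11/6) = 1351/72, v(2.5) = 45.375, v(19/6) = 2165/24, v(23/6) = 11419/72.
Sum = Δx · [v(0.5) + v(7/6) + v(11/6) + ...].
Sum ≈ 211.241.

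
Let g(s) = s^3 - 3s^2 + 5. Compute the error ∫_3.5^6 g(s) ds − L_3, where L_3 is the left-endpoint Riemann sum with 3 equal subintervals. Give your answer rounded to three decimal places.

Exact integral: ∫_3.5^6 g(s) ds = 125.859375.
L_3 ≈ 86.66667.
Error ≈ 125.859375 − 86.66667 ≈ 39.193.

39.193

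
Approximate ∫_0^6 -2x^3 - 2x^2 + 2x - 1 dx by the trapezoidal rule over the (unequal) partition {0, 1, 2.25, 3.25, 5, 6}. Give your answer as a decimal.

-799.46875

Subinterval widths: 1, 1.25, 1, 1.75, 1.
f(0) = -1, f(1) = -3, f(2.25) = -29.40625, f(3.25) = -84.28125, f(5) = -291, f(6) = -493.
On each subinterval the trapezoid contributes (Δx_i/2)·[f(x_{i-1}) + f(x_i)].
Sum = -799.46875.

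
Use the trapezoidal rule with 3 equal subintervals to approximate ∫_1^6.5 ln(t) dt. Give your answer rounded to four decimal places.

6.4493

Δt = (6.5 − 1)/3 = 11/6.
f(1) ≈ 0.0000, f(17/6) ≈ 1.0415, f(14/3) ≈ 1.5404, f(6.5) ≈ 1.8718.
T_3 = (Δt/2)·[f(t_0) + 2f(t_1) + 2f(t_2) + f(t_3)].
Sum ≈ 6.4493.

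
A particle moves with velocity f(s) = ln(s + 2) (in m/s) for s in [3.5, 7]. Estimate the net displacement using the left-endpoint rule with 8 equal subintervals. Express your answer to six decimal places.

6.790050

Δs = (7 − 3.5)/8 = 0.4375.
Left endpoints: 3.5, 3.9375, 4.375, 4.8125, 5.25, 5.6875, 6.125, 6.5625.
f(3.5) ≈ 1.704748, f(3.9375) ≈ 1.781288, f(4.375) ≈ 1.852384, f(4.8125) ≈ 1.918759, f(5.25) ≈ 1.981001, f(5.6875) ≈ 2.039596, f(6.125) ≈ 2.094946, f(6.5625) ≈ 2.147392.
Sum = Δs · [f(3.5) + f(3.9375) + f(4.375) + ...].
Sum ≈ 6.790050.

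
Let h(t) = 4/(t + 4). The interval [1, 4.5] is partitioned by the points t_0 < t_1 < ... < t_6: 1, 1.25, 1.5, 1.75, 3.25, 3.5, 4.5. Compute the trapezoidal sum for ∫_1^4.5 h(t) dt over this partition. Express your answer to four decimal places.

2.1324

Subinterval widths: 0.25, 0.25, 0.25, 1.5, 0.25, 1.
h(1) = 0.8, h(1.25) = 16/21, h(1.5) = 8/11, h(1.75) = 16/23, h(3.25) = 16/29, h(3.5) = 8/15, h(4.5) = 8/17.
On each subinterval the trapezoid contributes (Δt_i/2)·[h(t_{i-1}) + h(t_i)].
Sum ≈ 2.1324.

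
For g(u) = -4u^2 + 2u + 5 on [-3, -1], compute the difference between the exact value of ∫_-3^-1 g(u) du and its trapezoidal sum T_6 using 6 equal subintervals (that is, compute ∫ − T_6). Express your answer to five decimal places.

Exact integral: ∫_-3^-1 g(u) du ≈ -32.6666667.
T_6 ≈ -32.8148148.
Error ≈ -32.6666667 − (-32.8148148) ≈ 0.14815.

0.14815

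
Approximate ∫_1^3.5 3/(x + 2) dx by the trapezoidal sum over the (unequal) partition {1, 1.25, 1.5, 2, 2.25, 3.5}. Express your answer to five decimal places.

1.82877

Subinterval widths: 0.25, 0.25, 0.5, 0.25, 1.25.
f(1) = 1, f(1.25) = 12/13, f(1.5) = 6/7, f(2) = 0.75, f(2.25) = 12/17, f(3.5) = 6/11.
On each subinterval the trapezoid contributes (Δx_i/2)·[f(x_{i-1}) + f(x_i)].
Sum ≈ 1.82877.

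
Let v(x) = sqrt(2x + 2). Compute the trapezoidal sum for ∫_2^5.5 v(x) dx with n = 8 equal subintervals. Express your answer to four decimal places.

10.7230

Δx = (5.5 − 2)/8 = 0.4375.
v(2) ≈ 2.4495, v(2.4375) ≈ 2.6220, v(2.875) ≈ 2.7839, v(3.3125) ≈ 2.9368, v(3.75) ≈ 3.0822, v(4.1875) ≈ 3.2210, v(4.625) ≈ 3.3541, v(5.0625) ≈ 3.4821, v(5.5) ≈ 3.6056.
T_8 = (Δx/2)·[v(x_0) + 2v(x_1) + ... + 2v(x_{7}) + v(x_8)].
Sum ≈ 10.7230.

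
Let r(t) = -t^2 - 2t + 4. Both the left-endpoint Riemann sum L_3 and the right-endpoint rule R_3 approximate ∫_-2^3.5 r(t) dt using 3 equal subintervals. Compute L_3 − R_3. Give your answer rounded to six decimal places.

35.291667

L_3 ≈ 11.35648148.
R_3 ≈ -23.93518519.
L_3 − R_3 ≈ 35.291667.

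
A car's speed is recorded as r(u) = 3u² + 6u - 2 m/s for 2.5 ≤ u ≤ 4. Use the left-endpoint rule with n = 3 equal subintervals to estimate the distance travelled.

Δu = (4 − 2.5)/3 = 0.5.
Left endpoints: 2.5, 3, 3.5.
r(2.5) = 31.75, r(3) = 43, r(3.5) = 55.75.
Sum = Δu · [r(2.5) + r(3) + r(3.5)].
Sum = 65.25.

65.25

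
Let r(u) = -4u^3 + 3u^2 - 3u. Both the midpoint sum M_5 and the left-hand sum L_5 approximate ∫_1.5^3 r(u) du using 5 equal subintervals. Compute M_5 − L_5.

M_5 = -62.1675.
L_5 = -51.165.
M_5 − L_5 = -11.0025.

-11.0025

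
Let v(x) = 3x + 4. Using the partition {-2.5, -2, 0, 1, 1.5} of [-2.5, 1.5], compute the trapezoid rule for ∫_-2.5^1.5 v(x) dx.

Subinterval widths: 0.5, 2, 1, 0.5.
v(-2.5) = -3.5, v(-2) = -2, v(0) = 4, v(1) = 7, v(1.5) = 8.5.
On each subinterval the trapezoid contributes (Δx_i/2)·[v(x_{i-1}) + v(x_i)].
Sum = 10.

10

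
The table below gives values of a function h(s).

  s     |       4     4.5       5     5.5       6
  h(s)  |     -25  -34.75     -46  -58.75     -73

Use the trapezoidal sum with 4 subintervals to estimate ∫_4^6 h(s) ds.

-94.25

Δs = 0.5.
T_4 = (0.5/2)·[(-25) + 2·(-34.75) + 2·(-46) + 2·(-58.75) + (-73)] = -94.25.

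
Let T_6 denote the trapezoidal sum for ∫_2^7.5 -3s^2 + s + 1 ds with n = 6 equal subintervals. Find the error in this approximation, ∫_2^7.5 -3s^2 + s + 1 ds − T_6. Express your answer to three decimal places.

2.311

Exact integral: ∫_2^7.5 f(s) ds = -382.25.
T_6 ≈ -384.56076.
Error ≈ -382.25 − (-384.56076) ≈ 2.311.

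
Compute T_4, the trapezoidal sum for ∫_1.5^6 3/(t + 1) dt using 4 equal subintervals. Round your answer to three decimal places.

3.132

Δt = (6 − 1.5)/4 = 1.125.
f(1.5) = 1.2, f(2.625) = 24/29, f(3.75) = 12/19, f(4.875) = 24/47, f(6) = 3/7.
T_4 = (Δt/2)·[f(t_0) + 2f(t_1) + 2f(t_2) + 2f(t_3) + f(t_4)].
Sum ≈ 3.132.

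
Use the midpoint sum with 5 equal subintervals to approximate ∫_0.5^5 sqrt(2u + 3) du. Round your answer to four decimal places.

Δu = (5 − 0.5)/5 = 0.9.
Midpoints: 0.95, 1.85, 2.75, 3.65, 4.55.
f(0.95) ≈ 2.2136, f(1.85) ≈ 2.5884, f(2.75) ≈ 2.9155, f(3.65) ≈ 3.2094, f(4.55) ≈ 3.4785.
Sum = Δu · [f(0.95) + f(1.85) + f(2.75) + f(3.65) + f(4.55)].
Sum ≈ 12.9648.

12.9648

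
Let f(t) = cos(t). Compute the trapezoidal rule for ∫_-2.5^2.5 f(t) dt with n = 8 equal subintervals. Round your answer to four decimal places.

1.1577

Δt = (2.5 − (-2.5))/8 = 0.625.
f(-2.5) ≈ -0.8011, f(-1.875) ≈ -0.2995, f(-1.25) ≈ 0.3153, f(-0.625) ≈ 0.8110, f(0) ≈ 1.0000, f(0.625) ≈ 0.8110, f(1.25) ≈ 0.3153, f(1.875) ≈ -0.2995, f(2.5) ≈ -0.8011.
T_8 = (Δt/2)·[f(t_0) + 2f(t_1) + ... + 2f(t_{7}) + f(t_8)].
Sum ≈ 1.1577.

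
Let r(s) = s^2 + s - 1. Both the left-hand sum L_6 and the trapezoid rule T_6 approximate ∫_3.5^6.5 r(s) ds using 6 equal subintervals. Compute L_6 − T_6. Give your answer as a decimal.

L_6 = 81.125.
T_6 = 89.375.
L_6 − T_6 = -8.25.

-8.25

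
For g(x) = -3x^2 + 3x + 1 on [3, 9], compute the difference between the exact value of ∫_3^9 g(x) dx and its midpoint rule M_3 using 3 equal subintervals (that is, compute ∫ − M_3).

-6

Exact integral: ∫_3^9 g(x) dx = -588.
M_3 = -582.
Error = -588 − (-582) = -6.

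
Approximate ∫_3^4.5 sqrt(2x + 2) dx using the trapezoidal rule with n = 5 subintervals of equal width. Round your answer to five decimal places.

4.61810

Δx = (4.5 − 3)/5 = 0.3.
f(3) ≈ 2.82843, f(3.3) ≈ 2.93258, f(3.6) ≈ 3.03315, f(3.9) ≈ 3.13050, f(4.2) ≈ 3.22490, f(4.5) ≈ 3.31662.
T_5 = (Δx/2)·[f(x_0) + 2f(x_1) + ... + 2f(x_{4}) + f(x_5)].
Sum ≈ 4.61810.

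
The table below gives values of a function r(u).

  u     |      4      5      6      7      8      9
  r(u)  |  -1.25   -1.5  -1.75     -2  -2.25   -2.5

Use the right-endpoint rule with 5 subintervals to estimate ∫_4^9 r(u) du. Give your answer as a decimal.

Δu = 1.
Sum = 1·[(-1.5) + (-1.75) + (-2) + (-2.25) + (-2.5)] = -10.

-10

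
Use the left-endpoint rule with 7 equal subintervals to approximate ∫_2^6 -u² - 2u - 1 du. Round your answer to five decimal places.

Δu = (6 − 2)/7 = 4/7.
Left endpoints: 2, 18/7, 22/7, 26/7, 30/7, 34/7, 38/7.
f(2) = -9, f(18/7) = -625/49, f(22/7) = -841/49, f(26/7) = -1089/49, f(30/7) = -1369/49, f(34/7) = -1681/49, f(38/7) = -2025/49.
Sum = Δu · [f(2) + f(18/7) + f(22/7) + ...].
Sum ≈ -94.12245.

-94.12245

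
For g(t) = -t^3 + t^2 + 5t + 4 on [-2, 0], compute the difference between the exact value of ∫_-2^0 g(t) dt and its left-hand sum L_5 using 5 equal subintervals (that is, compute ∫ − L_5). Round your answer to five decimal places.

-0.61333

Exact integral: ∫_-2^0 g(t) dt ≈ 4.6666667.
L_5 = 5.28.
Error ≈ 4.6666667 − 5.28 ≈ -0.61333.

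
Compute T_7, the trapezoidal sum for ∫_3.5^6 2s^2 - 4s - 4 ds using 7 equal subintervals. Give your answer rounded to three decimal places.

58.023

Δs = (6 − 3.5)/7 = 5/14.
f(3.5) = 6.5, f(27/7) = 506/49, f(59/14) = 1437/98, f(32/7) = 956/49, f(69/14) = 2437/98, f(37/7) = 1506/49, f(79/14) = 3637/98, f(6) = 44.
T_7 = (Δs/2)·[f(s_0) + 2f(s_1) + ... + 2f(s_{6}) + f(s_7)].
Sum ≈ 58.023.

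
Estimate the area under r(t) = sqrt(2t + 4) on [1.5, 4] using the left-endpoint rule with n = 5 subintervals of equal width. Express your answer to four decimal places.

Δt = (4 − 1.5)/5 = 0.5.
Left endpoints: 1.5, 2, 2.5, 3, 3.5.
r(1.5) ≈ 2.6458, r(2) ≈ 2.8284, r(2.5) ≈ 3.0000, r(3) ≈ 3.1623, r(3.5) ≈ 3.3166.
Sum = Δt · [r(1.5) + r(2) + r(2.5) + r(3) + r(3.5)].
Sum ≈ 7.4765.

7.4765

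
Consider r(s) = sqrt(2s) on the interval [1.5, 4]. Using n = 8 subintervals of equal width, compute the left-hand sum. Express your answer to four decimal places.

Δs = (4 − 1.5)/8 = 0.3125.
Left endpoints: 1.5, 1.8125, 2.125, 2.4375, 2.75, 3.0625, 3.375, 3.6875.
r(1.5) ≈ 1.7321, r(1.8125) ≈ 1.9039, r(2.125) ≈ 2.0616, r(2.4375) ≈ 2.2079, r(2.75) ≈ 2.3452, r(3.0625) ≈ 2.4749, r(3.375) ≈ 2.5981, r(3.6875) ≈ 2.7157.
Sum = Δs · [r(1.5) + r(1.8125) + r(2.125) + ...].
Sum ≈ 5.6373.

5.6373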